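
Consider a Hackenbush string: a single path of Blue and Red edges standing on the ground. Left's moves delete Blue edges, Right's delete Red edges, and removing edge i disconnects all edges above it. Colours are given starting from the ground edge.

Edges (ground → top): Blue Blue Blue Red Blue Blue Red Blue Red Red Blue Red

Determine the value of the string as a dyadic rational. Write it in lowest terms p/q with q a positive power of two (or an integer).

Prefix values for Blue Blue Blue Red Blue Blue Red Blue Red Red Blue Red via {L|R} + simplicity:
B: Left { 0 }, Right { · } => simplest 1
BB: Left { 0; 1 }, Right { · } => simplest 2
BBB: Left { 0; 1; 2 }, Right { · } => simplest 3
BBBR: Left { 0; 1; 2 }, Right { 3 } => simplest 5/2
BBBRB: Left { 0; 1; 2; 5/2 }, Right { 3 } => simplest 11/4
BBBRBB: Left { 0; 1; 2; 5/2; 11/4 }, Right { 3 } => simplest 23/8
BBBRBBR: Left { 0; 1; 2; 5/2; 11/4 }, Right { 23/8; 3 } => simplest 45/16
BBBRBBRB: Left { 0; 1; 2; 5/2; 11/4; 45/16 }, Right { 23/8; 3 } => simplest 91/32
BBBRBBRBR: Left { 0; 1; 2; 5/2; 11/4; 45/16 }, Right { 91/32; 23/8; 3 } => simplest 181/64
BBBRBBRBRR: Left { 0; 1; 2; 5/2; 11/4; 45/16 }, Right { 181/64; 91/32; 23/8; 3 } => simplest 361/128
BBBRBBRBRRB: Left { 0; 1; 2; 5/2; 11/4; 45/16; 361/128 }, Right { 181/64; 91/32; 23/8; 3 } => simplest 723/256
BBBRBBRBRRBR: Left { 0; 1; 2; 5/2; 11/4; 45/16; 361/128 }, Right { 723/256; 181/64; 91/32; 23/8; 3 } => simplest 1445/512

1445/512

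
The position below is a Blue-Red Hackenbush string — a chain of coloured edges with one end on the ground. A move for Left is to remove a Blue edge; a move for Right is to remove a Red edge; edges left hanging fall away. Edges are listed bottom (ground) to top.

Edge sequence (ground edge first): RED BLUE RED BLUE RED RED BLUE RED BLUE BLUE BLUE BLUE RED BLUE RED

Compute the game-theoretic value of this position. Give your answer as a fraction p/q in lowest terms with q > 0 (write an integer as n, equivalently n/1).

-11531/16384

G_1 [R]  L=[∅]  R=[0]  => -1
G_2 [RB]  L=[-1]  R=[0]  => -1/2
G_3 [RBR]  L=[-1]  R=[-1/2,0]  => -3/4
G_4 [RBRB]  L=[-1,-3/4]  R=[-1/2,0]  => -5/8
G_5 [RBRBR]  L=[-1,-3/4]  R=[-5/8,-1/2,0]  => -11/16
G_6 [RBRBRR]  L=[-1,-3/4]  R=[-11/16,-5/8,-1/2,0]  => -23/32
G_7 [RBRBRRB]  L=[-1,-3/4,-23/32]  R=[-11/16,-5/8,-1/2,0]  => -45/64
G_8 [RBRBRRBR]  L=[-1,-3/4,-23/32]  R=[-45/64,-11/16,-5/8,-1/2,0]  => -91/128
G_9 [RBRBRRBRB]  L=[-1,-3/4,-23/32,-91/128]  R=[-45/64,-11/16,-5/8,-1/2,0]  => -181/256
G_10 [RBRBRRBRBB]  L=[-1,-3/4,-23/32,-91/128,-181/256]  R=[-45/64,-11/16,-5/8,-1/2,0]  => -361/512
G_11 [RBRBRRBRBBB]  L=[-1,-3/4,-23/32,-91/128,-181/256,-361/512]  R=[-45/64,-11/16,-5/8,-1/2,0]  => -721/1024
G_12 [RBRBRRBRBBBB]  L=[-1,-3/4,-23/32,-91/128,-181/256,-361/512,-721/1024]  R=[-45/64,-11/16,-5/8,-1/2,0]  => -1441/2048
G_13 [RBRBRRBRBBBBR]  L=[-1,-3/4,-23/32,-91/128,-181/256,-361/512,-721/1024]  R=[-1441/2048,-45/64,-11/16,-5/8,-1/2,0]  => -2883/4096
G_14 [RBRBRRBRBBBBRB]  L=[-1,-3/4,-23/32,-91/128,-181/256,-361/512,-721/1024,-2883/4096]  R=[-1441/2048,-45/64,-11/16,-5/8,-1/2,0]  => -5765/8192
G_15 [RBRBRRBRBBBBRBR]  L=[-1,-3/4,-23/32,-91/128,-181/256,-361/512,-721/1024,-2883/4096]  R=[-5765/8192,-1441/2048,-45/64,-11/16,-5/8,-1/2,0]  => -11531/16384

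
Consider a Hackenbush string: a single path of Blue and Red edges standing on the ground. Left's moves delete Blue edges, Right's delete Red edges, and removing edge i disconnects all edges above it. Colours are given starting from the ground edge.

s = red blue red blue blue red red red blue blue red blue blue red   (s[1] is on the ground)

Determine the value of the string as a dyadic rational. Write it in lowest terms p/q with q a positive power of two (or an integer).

-5011/8192

Recurse on prefixes of the 14-edge string red blue red blue blue red red red blue blue red blue blue red:
1 of 14 · r · max L −∞ · min R 0 = -1
2 of 14 · rb · max L -1 · min R 0 = -1/2
3 of 14 · rbr · max L -1 · min R -1/2 = -3/4
4 of 14 · rbrb · max L -3/4 · min R -1/2 = -5/8
5 of 14 · rbrbb · max L -5/8 · min R -1/2 = -9/16
6 of 14 · rbrbbr · max L -5/8 · min R -9/16 = -19/32
7 of 14 · rbrbbrr · max L -5/8 · min R -19/32 = -39/64
8 of 14 · rbrbbrrr · max L -5/8 · min R -39/64 = -79/128
9 of 14 · rbrbbrrrb · max L -79/128 · min R -39/64 = -157/256
10 of 14 · rbrbbrrrbb · max L -157/256 · min R -39/64 = -313/512
11 of 14 · rbrbbrrrbbr · max L -157/256 · min R -313/512 = -627/1024
12 of 14 · rbrbbrrrbbrb · max L -627/1024 · min R -313/512 = -1253/2048
13 of 14 · rbrbbrrrbbrbb · max L -1253/2048 · min R -313/512 = -2505/4096
14 of 14 · rbrbbrrrbbrbbr · max L -1253/2048 · min R -2505/4096 = -5011/8192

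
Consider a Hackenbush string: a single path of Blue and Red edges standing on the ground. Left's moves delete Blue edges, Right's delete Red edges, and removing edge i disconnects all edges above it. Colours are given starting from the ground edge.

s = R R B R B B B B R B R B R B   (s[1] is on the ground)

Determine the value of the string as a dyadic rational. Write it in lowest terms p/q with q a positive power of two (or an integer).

-6229/4096

Prefix values for R R B R B B B B R B R B R B via {L|R} + simplicity:
val_1 [R]  L=[—]  R=[0]  — -1
val_2 [RR]  L=[—]  R=[-1,0]  — -2
val_3 [RRB]  L=[-2]  R=[-1,0]  — -3/2
val_4 [RRBR]  L=[-2]  R=[-3/2,-1,0]  — -7/4
val_5 [RRBRB]  L=[-2,-7/4]  R=[-3/2,-1,0]  — -13/8
val_6 [RRBRBB]  L=[-2,-7/4,-13/8]  R=[-3/2,-1,0]  — -25/16
val_7 [RRBRBBB]  L=[-2,-7/4,-13/8,-25/16]  R=[-3/2,-1,0]  — -49/32
val_8 [RRBRBBBB]  L=[-2,-7/4,-13/8,-25/16,-49/32]  R=[-3/2,-1,0]  — -97/64
val_9 [RRBRBBBBR]  L=[-2,-7/4,-13/8,-25/16,-49/32]  R=[-97/64,-3/2,-1,0]  — -195/128
val_10 [RRBRBBBBRB]  L=[-2,-7/4,-13/8,-25/16,-49/32,-195/128]  R=[-97/64,-3/2,-1,0]  — -389/256
val_11 [RRBRBBBBRBR]  L=[-2,-7/4,-13/8,-25/16,-49/32,-195/128]  R=[-389/256,-97/64,-3/2,-1,0]  — -779/512
val_12 [RRBRBBBBRBRB]  L=[-2,-7/4,-13/8,-25/16,-49/32,-195/128,-779/512]  R=[-389/256,-97/64,-3/2,-1,0]  — -1557/1024
val_13 [RRBRBBBBRBRBR]  L=[-2,-7/4,-13/8,-25/16,-49/32,-195/128,-779/512]  R=[-1557/1024,-389/256,-97/64,-3/2,-1,0]  — -3115/2048
val_14 [RRBRBBBBRBRBRB]  L=[-2,-7/4,-13/8,-25/16,-49/32,-195/128,-779/512,-3115/2048]  R=[-1557/1024,-389/256,-97/64,-3/2,-1,0]  — -6229/4096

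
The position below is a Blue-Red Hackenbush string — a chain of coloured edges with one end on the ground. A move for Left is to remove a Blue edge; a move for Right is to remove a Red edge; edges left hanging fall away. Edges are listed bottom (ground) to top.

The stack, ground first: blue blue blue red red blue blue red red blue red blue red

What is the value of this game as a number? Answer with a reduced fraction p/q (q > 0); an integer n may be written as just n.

2453/1024

Build g(s[:k]) for k = 1..13, string s = blue blue blue red red blue blue red red blue red blue red.
g_1 [b]  L=[0]  R=[none]  = 1
g_2 [bb]  L=[0; 1]  R=[none]  = 2
g_3 [bbb]  L=[0; 1; 2]  R=[none]  = 3
g_4 [bbbr]  L=[0; 1; 2]  R=[3]  = 5/2
g_5 [bbbrr]  L=[0; 1; 2]  R=[5/2; 3]  = 9/4
g_6 [bbbrrb]  L=[0; 1; 2; 9/4]  R=[5/2; 3]  = 19/8
g_7 [bbbrrbb]  L=[0; 1; 2; 9/4; 19/8]  R=[5/2; 3]  = 39/16
g_8 [bbbrrbbr]  L=[0; 1; 2; 9/4; 19/8]  R=[39/16; 5/2; 3]  = 77/32
g_9 [bbbrrbbrr]  L=[0; 1; 2; 9/4; 19/8]  R=[77/32; 39/16; 5/2; 3]  = 153/64
g_10 [bbbrrbbrrb]  L=[0; 1; 2; 9/4; 19/8; 153/64]  R=[77/32; 39/16; 5/2; 3]  = 307/128
g_11 [bbbrrbbrrbr]  L=[0; 1; 2; 9/4; 19/8; 153/64]  R=[307/128; 77/32; 39/16; 5/2; 3]  = 613/256
g_12 [bbbrrbbrrbrb]  L=[0; 1; 2; 9/4; 19/8; 153/64; 613/256]  R=[307/128; 77/32; 39/16; 5/2; 3]  = 1227/512
g_13 [bbbrrbbrrbrbr]  L=[0; 1; 2; 9/4; 19/8; 153/64; 613/256]  R=[1227/512; 307/128; 77/32; 39/16; 5/2; 3]  = 2453/1024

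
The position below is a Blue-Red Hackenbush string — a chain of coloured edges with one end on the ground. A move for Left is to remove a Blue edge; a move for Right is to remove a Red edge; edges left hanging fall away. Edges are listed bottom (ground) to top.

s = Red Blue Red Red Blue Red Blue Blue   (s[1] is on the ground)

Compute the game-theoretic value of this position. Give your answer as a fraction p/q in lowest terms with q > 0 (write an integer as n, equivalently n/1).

-105/128

Prefix values for Red Blue Red Red Blue Red Blue Blue via {L|R} + simplicity:
v(R) = {  | 0 } gives -1
v(RB) = { -1 | 0 } gives -1/2
v(RBR) = { -1 | -1/2,0 } gives -3/4
v(RBRR) = { -1 | -3/4,-1/2,0 } gives -7/8
v(RBRRB) = { -1,-7/8 | -3/4,-1/2,0 } gives -13/16
v(RBRRBR) = { -1,-7/8 | -13/16,-3/4,-1/2,0 } gives -27/32
v(RBRRBRB) = { -1,-7/8,-27/32 | -13/16,-3/4,-1/2,0 } gives -53/64
v(RBRRBRBB) = { -1,-7/8,-27/32,-53/64 | -13/16,-3/4,-1/2,0 } gives -105/128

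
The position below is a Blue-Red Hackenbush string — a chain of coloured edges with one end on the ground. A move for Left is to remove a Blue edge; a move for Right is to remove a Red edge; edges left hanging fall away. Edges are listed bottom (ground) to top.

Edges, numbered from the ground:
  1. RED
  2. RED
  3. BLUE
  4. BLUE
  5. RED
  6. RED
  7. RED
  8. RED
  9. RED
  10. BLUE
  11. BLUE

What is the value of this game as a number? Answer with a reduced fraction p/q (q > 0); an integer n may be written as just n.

-761/512

step 1: add RED to get R; options L={ (no moves) } R={ 0 } => -1
step 2: add RED to get RR; options L={ (no moves) } R={ -1,0 } => -2
step 3: add BLUE to get RRB; options L={ -2 } R={ -1,0 } => -3/2
step 4: add BLUE to get RRBB; options L={ -2,-3/2 } R={ -1,0 } => -5/4
step 5: add RED to get RRBBR; options L={ -2,-3/2 } R={ -5/4,-1,0 } => -11/8
step 6: add RED to get RRBBRR; options L={ -2,-3/2 } R={ -11/8,-5/4,-1,0 } => -23/16
step 7: add RED to get RRBBRRR; options L={ -2,-3/2 } R={ -23/16,-11/8,-5/4,-1,0 } => -47/32
step 8: add RED to get RRBBRRRR; options L={ -2,-3/2 } R={ -47/32,-23/16,-11/8,-5/4,-1,0 } => -95/64
step 9: add RED to get RRBBRRRRR; options L={ -2,-3/2 } R={ -95/64,-47/32,-23/16,-11/8,-5/4,-1,0 } => -191/128
step 10: add BLUE to get RRBBRRRRRB; options L={ -2,-3/2,-191/128 } R={ -95/64,-47/32,-23/16,-11/8,-5/4,-1,0 } => -381/256
step 11: add BLUE to get RRBBRRRRRBB; options L={ -2,-3/2,-191/128,-381/256 } R={ -95/64,-47/32,-23/16,-11/8,-5/4,-1,0 } => -761/512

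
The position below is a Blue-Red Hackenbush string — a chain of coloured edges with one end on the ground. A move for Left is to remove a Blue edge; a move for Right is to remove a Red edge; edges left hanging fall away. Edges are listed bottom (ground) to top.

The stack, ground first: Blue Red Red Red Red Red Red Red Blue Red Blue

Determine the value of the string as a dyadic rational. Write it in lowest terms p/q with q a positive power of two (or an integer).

step 1: add Blue to get B; options L={ 0 } R={ none } => 1
step 2: add Red to get BR; options L={ 0 } R={ 1 } => 1/2
step 3: add Red to get BRR; options L={ 0 } R={ 1/2; 1 } => 1/4
step 4: add Red to get BRRR; options L={ 0 } R={ 1/4; 1/2; 1 } => 1/8
step 5: add Red to get BRRRR; options L={ 0 } R={ 1/8; 1/4; 1/2; 1 } => 1/16
step 6: add Red to get BRRRRR; options L={ 0 } R={ 1/16; 1/8; 1/4; 1/2; 1 } => 1/32
step 7: add Red to get BRRRRRR; options L={ 0 } R={ 1/32; 1/16; 1/8; 1/4; 1/2; 1 } => 1/64
step 8: add Red to get BRRRRRRR; options L={ 0 } R={ 1/64; 1/32; 1/16; 1/8; 1/4; 1/2; 1 } => 1/128
step 9: add Blue to get BRRRRRRRB; options L={ 0; 1/128 } R={ 1/64; 1/32; 1/16; 1/8; 1/4; 1/2; 1 } => 3/256
step 10: add Red to get BRRRRRRRBR; options L={ 0; 1/128 } R={ 3/256; 1/64; 1/32; 1/16; 1/8; 1/4; 1/2; 1 } => 5/512
step 11: add Blue to get BRRRRRRRBRB; options L={ 0; 1/128; 5/512 } R={ 3/256; 1/64; 1/32; 1/16; 1/8; 1/4; 1/2; 1 } => 11/1024

11/1024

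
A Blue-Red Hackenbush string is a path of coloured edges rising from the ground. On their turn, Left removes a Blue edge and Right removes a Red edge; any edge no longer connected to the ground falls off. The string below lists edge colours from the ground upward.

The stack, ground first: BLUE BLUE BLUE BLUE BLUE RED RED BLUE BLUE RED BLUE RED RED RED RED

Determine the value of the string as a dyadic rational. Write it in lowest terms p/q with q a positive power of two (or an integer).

4513/1024

edge 1 of 15 (BLUE): { 0 | (no moves) } = 1
edge 2 of 15 (BLUE): { 0,1 | (no moves) } = 2
edge 3 of 15 (BLUE): { 0,1,2 | (no moves) } = 3
edge 4 of 15 (BLUE): { 0,1,2,3 | (no moves) } = 4
edge 5 of 15 (BLUE): { 0,1,2,3,4 | (no moves) } = 5
edge 6 of 15 (RED): { 0,1,2,3,4 | 5 } = 9/2
edge 7 of 15 (RED): { 0,1,2,3,4 | 9/2,5 } = 17/4
edge 8 of 15 (BLUE): { 0,1,2,3,4,17/4 | 9/2,5 } = 35/8
edge 9 of 15 (BLUE): { 0,1,2,3,4,17/4,35/8 | 9/2,5 } = 71/16
edge 10 of 15 (RED): { 0,1,2,3,4,17/4,35/8 | 71/16,9/2,5 } = 141/32
edge 11 of 15 (BLUE): { 0,1,2,3,4,17/4,35/8,141/32 | 71/16,9/2,5 } = 283/64
edge 12 of 15 (RED): { 0,1,2,3,4,17/4,35/8,141/32 | 283/64,71/16,9/2,5 } = 565/128
edge 13 of 15 (RED): { 0,1,2,3,4,17/4,35/8,141/32 | 565/128,283/64,71/16,9/2,5 } = 1129/256
edge 14 of 15 (RED): { 0,1,2,3,4,17/4,35/8,141/32 | 1129/256,565/128,283/64,71/16,9/2,5 } = 2257/512
edge 15 of 15 (RED): { 0,1,2,3,4,17/4,35/8,141/32 | 2257/512,1129/256,565/128,283/64,71/16,9/2,5 } = 4513/1024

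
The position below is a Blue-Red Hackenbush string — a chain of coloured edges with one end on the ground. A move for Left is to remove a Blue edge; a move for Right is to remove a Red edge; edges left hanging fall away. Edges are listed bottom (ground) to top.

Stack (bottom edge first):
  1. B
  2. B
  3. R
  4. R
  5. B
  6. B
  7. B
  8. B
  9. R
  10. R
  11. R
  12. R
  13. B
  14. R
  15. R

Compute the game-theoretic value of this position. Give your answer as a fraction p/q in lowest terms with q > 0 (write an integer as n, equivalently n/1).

12041/8192

Build value(s[:k]) for k = 1..15, string s = B B R R B B B B R R R R B R R.
value(B) = { 0 | (no moves) } -> 1
value(BB) = { 0 1 | (no moves) } -> 2
value(BBR) = { 0 1 | 2 } -> 3/2
value(BBRR) = { 0 1 | 3/2 2 } -> 5/4
value(BBRRB) = { 0 1 5/4 | 3/2 2 } -> 11/8
value(BBRRBB) = { 0 1 5/4 11/8 | 3/2 2 } -> 23/16
value(BBRRBBB) = { 0 1 5/4 11/8 23/16 | 3/2 2 } -> 47/32
value(BBRRBBBB) = { 0 1 5/4 11/8 23/16 47/32 | 3/2 2 } -> 95/64
value(BBRRBBBBR) = { 0 1 5/4 11/8 23/16 47/32 | 95/64 3/2 2 } -> 189/128
value(BBRRBBBBRR) = { 0 1 5/4 11/8 23/16 47/32 | 189/128 95/64 3/2 2 } -> 377/256
value(BBRRBBBBRRR) = { 0 1 5/4 11/8 23/16 47/32 | 377/256 189/128 95/64 3/2 2 } -> 753/512
value(BBRRBBBBRRRR) = { 0 1 5/4 11/8 23/16 47/32 | 753/512 377/256 189/128 95/64 3/2 2 } -> 1505/1024
value(BBRRBBBBRRRRB) = { 0 1 5/4 11/8 23/16 47/32 1505/1024 | 753/512 377/256 189/128 95/64 3/2 2 } -> 3011/2048
value(BBRRBBBBRRRRBR) = { 0 1 5/4 11/8 23/16 47/32 1505/1024 | 3011/2048 753/512 377/256 189/128 95/64 3/2 2 } -> 6021/4096
value(BBRRBBBBRRRRBRR) = { 0 1 5/4 11/8 23/16 47/32 1505/1024 | 6021/4096 3011/2048 753/512 377/256 189/128 95/64 3/2 2 } -> 12041/8192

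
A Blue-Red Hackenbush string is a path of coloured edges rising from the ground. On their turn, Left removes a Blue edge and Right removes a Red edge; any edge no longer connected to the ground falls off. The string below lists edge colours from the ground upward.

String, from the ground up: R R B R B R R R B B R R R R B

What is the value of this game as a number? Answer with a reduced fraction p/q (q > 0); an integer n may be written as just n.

Build val(s[:k]) for k = 1..15, string s = R R B R B R R R B B R R R R B.
step 1: add R to get R; options L={ — } R={ 0 } => -1
step 2: add R to get RR; options L={ — } R={ -1,0 } => -2
step 3: add B to get RRB; options L={ -2 } R={ -1,0 } => -3/2
step 4: add R to get RRBR; options L={ -2 } R={ -3/2,-1,0 } => -7/4
step 5: add B to get RRBRB; options L={ -2,-7/4 } R={ -3/2,-1,0 } => -13/8
step 6: add R to get RRBRBR; options L={ -2,-7/4 } R={ -13/8,-3/2,-1,0 } => -27/16
step 7: add R to get RRBRBRR; options L={ -2,-7/4 } R={ -27/16,-13/8,-3/2,-1,0 } => -55/32
step 8: add R to get RRBRBRRR; options L={ -2,-7/4 } R={ -55/32,-27/16,-13/8,-3/2,-1,0 } => -111/64
step 9: add B to get RRBRBRRRB; options L={ -2,-7/4,-111/64 } R={ -55/32,-27/16,-13/8,-3/2,-1,0 } => -221/128
step 10: add B to get RRBRBRRRBB; options L={ -2,-7/4,-111/64,-221/128 } R={ -55/32,-27/16,-13/8,-3/2,-1,0 } => -441/256
step 11: add R to get RRBRBRRRBBR; options L={ -2,-7/4,-111/64,-221/128 } R={ -441/256,-55/32,-27/16,-13/8,-3/2,-1,0 } => -883/512
step 12: add R to get RRBRBRRRBBRR; options L={ -2,-7/4,-111/64,-221/128 } R={ -883/512,-441/256,-55/32,-27/16,-13/8,-3/2,-1,0 } => -1767/1024
step 13: add R to get RRBRBRRRBBRRR; options L={ -2,-7/4,-111/64,-221/128 } R={ -1767/1024,-883/512,-441/256,-55/32,-27/16,-13/8,-3/2,-1,0 } => -3535/2048
step 14: add R to get RRBRBRRRBBRRRR; options L={ -2,-7/4,-111/64,-221/128 } R={ -3535/2048,-1767/1024,-883/512,-441/256,-55/32,-27/16,-13/8,-3/2,-1,0 } => -7071/4096
step 15: add B to get RRBRBRRRBBRRRRB; options L={ -2,-7/4,-111/64,-221/128,-7071/4096 } R={ -3535/2048,-1767/1024,-883/512,-441/256,-55/32,-27/16,-13/8,-3/2,-1,0 } => -14141/8192

-14141/8192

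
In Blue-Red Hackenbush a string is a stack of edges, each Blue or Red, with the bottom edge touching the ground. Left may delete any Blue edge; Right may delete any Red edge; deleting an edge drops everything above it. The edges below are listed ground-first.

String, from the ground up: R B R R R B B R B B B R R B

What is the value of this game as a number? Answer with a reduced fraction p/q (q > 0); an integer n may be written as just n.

-7309/8192

Build val(s[:k]) for k = 1..14, string s = R B R R R B B R B B B R R B.
R: Left { ∅ }, Right { 0 } so simplest -1
RB: Left { -1 }, Right { 0 } so simplest -1/2
RBR: Left { -1 }, Right { -1/2; 0 } so simplest -3/4
RBRR: Left { -1 }, Right { -3/4; -1/2; 0 } so simplest -7/8
RBRRR: Left { -1 }, Right { -7/8; -3/4; -1/2; 0 } so simplest -15/16
RBRRRB: Left { -1; -15/16 }, Right { -7/8; -3/4; -1/2; 0 } so simplest -29/32
RBRRRBB: Left { -1; -15/16; -29/32 }, Right { -7/8; -3/4; -1/2; 0 } so simplest -57/64
RBRRRBBR: Left { -1; -15/16; -29/32 }, Right { -57/64; -7/8; -3/4; -1/2; 0 } so simplest -115/128
RBRRRBBRB: Left { -1; -15/16; -29/32; -115/128 }, Right { -57/64; -7/8; -3/4; -1/2; 0 } so simplest -229/256
RBRRRBBRBB: Left { -1; -15/16; -29/32; -115/128; -229/256 }, Right { -57/64; -7/8; -3/4; -1/2; 0 } so simplest -457/512
RBRRRBBRBBB: Left { -1; -15/16; -29/32; -115/128; -229/256; -457/512 }, Right { -57/64; -7/8; -3/4; -1/2; 0 } so simplest -913/1024
RBRRRBBRBBBR: Left { -1; -15/16; -29/32; -115/128; -229/256; -457/512 }, Right { -913/1024; -57/64; -7/8; -3/4; -1/2; 0 } so simplest -1827/2048
RBRRRBBRBBBRR: Left { -1; -15/16; -29/32; -115/128; -229/256; -457/512 }, Right { -1827/2048; -913/1024; -57/64; -7/8; -3/4; -1/2; 0 } so simplest -3655/4096
RBRRRBBRBBBRRB: Left { -1; -15/16; -29/32; -115/128; -229/256; -457/512; -3655/4096 }, Right { -1827/2048; -913/1024; -57/64; -7/8; -3/4; -1/2; 0 } so simplest -7309/8192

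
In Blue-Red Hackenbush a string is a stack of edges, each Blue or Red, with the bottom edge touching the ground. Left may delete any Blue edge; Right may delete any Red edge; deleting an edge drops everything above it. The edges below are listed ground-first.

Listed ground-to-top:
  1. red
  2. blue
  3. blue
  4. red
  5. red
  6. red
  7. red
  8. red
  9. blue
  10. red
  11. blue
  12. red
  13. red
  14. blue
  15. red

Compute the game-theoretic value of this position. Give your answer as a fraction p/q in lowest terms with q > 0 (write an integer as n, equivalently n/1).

edge 1 of 15 (red): { none | 0 } = -1
edge 2 of 15 (blue): { -1 | 0 } = -1/2
edge 3 of 15 (blue): { -1; -1/2 | 0 } = -1/4
edge 4 of 15 (red): { -1; -1/2 | -1/4; 0 } = -3/8
edge 5 of 15 (red): { -1; -1/2 | -3/8; -1/4; 0 } = -7/16
edge 6 of 15 (red): { -1; -1/2 | -7/16; -3/8; -1/4; 0 } = -15/32
edge 7 of 15 (red): { -1; -1/2 | -15/32; -7/16; -3/8; -1/4; 0 } = -31/64
edge 8 of 15 (red): { -1; -1/2 | -31/64; -15/32; -7/16; -3/8; -1/4; 0 } = -63/128
edge 9 of 15 (blue): { -1; -1/2; -63/128 | -31/64; -15/32; -7/16; -3/8; -1/4; 0 } = -125/256
edge 10 of 15 (red): { -1; -1/2; -63/128 | -125/256; -31/64; -15/32; -7/16; -3/8; -1/4; 0 } = -251/512
edge 11 of 15 (blue): { -1; -1/2; -63/128; -251/512 | -125/256; -31/64; -15/32; -7/16; -3/8; -1/4; 0 } = -501/1024
edge 12 of 15 (red): { -1; -1/2; -63/128; -251/512 | -501/1024; -125/256; -31/64; -15/32; -7/16; -3/8; -1/4; 0 } = -1003/2048
edge 13 of 15 (red): { -1; -1/2; -63/128; -251/512 | -1003/2048; -501/1024; -125/256; -31/64; -15/32; -7/16; -3/8; -1/4; 0 } = -2007/4096
edge 14 of 15 (blue): { -1; -1/2; -63/128; -251/512; -2007/4096 | -1003/2048; -501/1024; -125/256; -31/64; -15/32; -7/16; -3/8; -1/4; 0 } = -4013/8192
edge 15 of 15 (red): { -1; -1/2; -63/128; -251/512; -2007/4096 | -4013/8192; -1003/2048; -501/1024; -125/256; -31/64; -15/32; -7/16; -3/8; -1/4; 0 } = -8027/16384

-8027/16384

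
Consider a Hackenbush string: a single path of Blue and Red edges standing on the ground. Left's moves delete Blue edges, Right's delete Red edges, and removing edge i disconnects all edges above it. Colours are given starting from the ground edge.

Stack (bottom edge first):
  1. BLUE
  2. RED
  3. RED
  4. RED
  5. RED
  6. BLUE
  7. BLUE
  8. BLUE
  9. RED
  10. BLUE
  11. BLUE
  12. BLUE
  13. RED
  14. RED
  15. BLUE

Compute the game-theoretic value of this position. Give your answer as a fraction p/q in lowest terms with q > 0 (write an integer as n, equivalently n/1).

1907/16384

Recurse on prefixes of the 15-edge string BLUE RED RED RED RED BLUE BLUE BLUE RED BLUE BLUE BLUE RED RED BLUE:
val_1 [B]  L=[0]  R=[·]  = 1
val_2 [BR]  L=[0]  R=[1]  = 1/2
val_3 [BRR]  L=[0]  R=[1/2 1]  = 1/4
val_4 [BRRR]  L=[0]  R=[1/4 1/2 1]  = 1/8
val_5 [BRRRR]  L=[0]  R=[1/8 1/4 1/2 1]  = 1/16
val_6 [BRRRRB]  L=[0 1/16]  R=[1/8 1/4 1/2 1]  = 3/32
val_7 [BRRRRBB]  L=[0 1/16 3/32]  R=[1/8 1/4 1/2 1]  = 7/64
val_8 [BRRRRBBB]  L=[0 1/16 3/32 7/64]  R=[1/8 1/4 1/2 1]  = 15/128
val_9 [BRRRRBBBR]  L=[0 1/16 3/32 7/64]  R=[15/128 1/8 1/4 1/2 1]  = 29/256
val_10 [BRRRRBBBRB]  L=[0 1/16 3/32 7/64 29/256]  R=[15/128 1/8 1/4 1/2 1]  = 59/512
val_11 [BRRRRBBBRBB]  L=[0 1/16 3/32 7/64 29/256 59/512]  R=[15/128 1/8 1/4 1/2 1]  = 119/1024
val_12 [BRRRRBBBRBBB]  L=[0 1/16 3/32 7/64 29/256 59/512 119/1024]  R=[15/128 1/8 1/4 1/2 1]  = 239/2048
val_13 [BRRRRBBBRBBBR]  L=[0 1/16 3/32 7/64 29/256 59/512 119/1024]  R=[239/2048 15/128 1/8 1/4 1/2 1]  = 477/4096
val_14 [BRRRRBBBRBBBRR]  L=[0 1/16 3/32 7/64 29/256 59/512 119/1024]  R=[477/4096 239/2048 15/128 1/8 1/4 1/2 1]  = 953/8192
val_15 [BRRRRBBBRBBBRRB]  L=[0 1/16 3/32 7/64 29/256 59/512 119/1024 953/8192]  R=[477/4096 239/2048 15/128 1/8 1/4 1/2 1]  = 1907/16384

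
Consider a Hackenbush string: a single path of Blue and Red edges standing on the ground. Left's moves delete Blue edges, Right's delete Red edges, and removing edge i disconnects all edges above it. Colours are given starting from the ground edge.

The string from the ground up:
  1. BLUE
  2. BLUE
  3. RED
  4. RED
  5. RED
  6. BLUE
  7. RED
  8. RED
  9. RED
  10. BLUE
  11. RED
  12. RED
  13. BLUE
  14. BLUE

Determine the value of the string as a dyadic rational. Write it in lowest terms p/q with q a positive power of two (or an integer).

4647/4096

val_1 [B]  L=[0]  R=[(no moves)]  → 1
val_2 [BB]  L=[0,1]  R=[(no moves)]  → 2
val_3 [BBR]  L=[0,1]  R=[2]  → 3/2
val_4 [BBRR]  L=[0,1]  R=[3/2,2]  → 5/4
val_5 [BBRRR]  L=[0,1]  R=[5/4,3/2,2]  → 9/8
val_6 [BBRRRB]  L=[0,1,9/8]  R=[5/4,3/2,2]  → 19/16
val_7 [BBRRRBR]  L=[0,1,9/8]  R=[19/16,5/4,3/2,2]  → 37/32
val_8 [BBRRRBRR]  L=[0,1,9/8]  R=[37/32,19/16,5/4,3/2,2]  → 73/64
val_9 [BBRRRBRRR]  L=[0,1,9/8]  R=[73/64,37/32,19/16,5/4,3/2,2]  → 145/128
val_10 [BBRRRBRRRB]  L=[0,1,9/8,145/128]  R=[73/64,37/32,19/16,5/4,3/2,2]  → 291/256
val_11 [BBRRRBRRRBR]  L=[0,1,9/8,145/128]  R=[291/256,73/64,37/32,19/16,5/4,3/2,2]  → 581/512
val_12 [BBRRRBRRRBRR]  L=[0,1,9/8,145/128]  R=[581/512,291/256,73/64,37/32,19/16,5/4,3/2,2]  → 1161/1024
val_13 [BBRRRBRRRBRRB]  L=[0,1,9/8,145/128,1161/1024]  R=[581/512,291/256,73/64,37/32,19/16,5/4,3/2,2]  → 2323/2048
val_14 [BBRRRBRRRBRRBB]  L=[0,1,9/8,145/128,1161/1024,2323/2048]  R=[581/512,291/256,73/64,37/32,19/16,5/4,3/2,2]  → 4647/4096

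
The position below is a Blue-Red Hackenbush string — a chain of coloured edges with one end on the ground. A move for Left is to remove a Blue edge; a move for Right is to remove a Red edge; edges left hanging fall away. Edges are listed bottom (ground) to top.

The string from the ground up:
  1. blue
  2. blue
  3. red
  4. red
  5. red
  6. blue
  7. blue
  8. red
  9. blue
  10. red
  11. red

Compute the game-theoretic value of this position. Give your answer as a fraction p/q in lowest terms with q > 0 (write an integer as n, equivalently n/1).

617/512

value_1 [b]  L=[0]  R=[—]  → 1
value_2 [bb]  L=[0 1]  R=[—]  → 2
value_3 [bbr]  L=[0 1]  R=[2]  → 3/2
value_4 [bbrr]  L=[0 1]  R=[3/2 2]  → 5/4
value_5 [bbrrr]  L=[0 1]  R=[5/4 3/2 2]  → 9/8
value_6 [bbrrrb]  L=[0 1 9/8]  R=[5/4 3/2 2]  → 19/16
value_7 [bbrrrbb]  L=[0 1 9/8 19/16]  R=[5/4 3/2 2]  → 39/32
value_8 [bbrrrbbr]  L=[0 1 9/8 19/16]  R=[39/32 5/4 3/2 2]  → 77/64
value_9 [bbrrrbbrb]  L=[0 1 9/8 19/16 77/64]  R=[39/32 5/4 3/2 2]  → 155/128
value_10 [bbrrrbbrbr]  L=[0 1 9/8 19/16 77/64]  R=[155/128 39/32 5/4 3/2 2]  → 309/256
value_11 [bbrrrbbrbrr]  L=[0 1 9/8 19/16 77/64]  R=[309/256 155/128 39/32 5/4 3/2 2]  → 617/512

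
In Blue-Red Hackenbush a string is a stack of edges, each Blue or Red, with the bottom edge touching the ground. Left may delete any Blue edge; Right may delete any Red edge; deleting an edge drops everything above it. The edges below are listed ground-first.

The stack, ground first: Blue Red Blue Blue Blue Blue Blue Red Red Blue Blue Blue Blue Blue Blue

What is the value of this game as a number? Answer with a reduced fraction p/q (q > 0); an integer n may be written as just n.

B: Left { 0 }, Right { — } ⇒ simplest 1
BR: Left { 0 }, Right { 1 } ⇒ simplest 1/2
BRB: Left { 0; 1/2 }, Right { 1 } ⇒ simplest 3/4
BRBB: Left { 0; 1/2; 3/4 }, Right { 1 } ⇒ simplest 7/8
BRBBB: Left { 0; 1/2; 3/4; 7/8 }, Right { 1 } ⇒ simplest 15/16
BRBBBB: Left { 0; 1/2; 3/4; 7/8; 15/16 }, Right { 1 } ⇒ simplest 31/32
BRBBBBB: Left { 0; 1/2; 3/4; 7/8; 15/16; 31/32 }, Right { 1 } ⇒ simplest 63/64
BRBBBBBR: Left { 0; 1/2; 3/4; 7/8; 15/16; 31/32 }, Right { 63/64; 1 } ⇒ simplest 125/128
BRBBBBBRR: Left { 0; 1/2; 3/4; 7/8; 15/16; 31/32 }, Right { 125/128; 63/64; 1 } ⇒ simplest 249/256
BRBBBBBRRB: Left { 0; 1/2; 3/4; 7/8; 15/16; 31/32; 249/256 }, Right { 125/128; 63/64; 1 } ⇒ simplest 499/512
BRBBBBBRRBB: Left { 0; 1/2; 3/4; 7/8; 15/16; 31/32; 249/256; 499/512 }, Right { 125/128; 63/64; 1 } ⇒ simplest 999/1024
BRBBBBBRRBBB: Left { 0; 1/2; 3/4; 7/8; 15/16; 31/32; 249/256; 499/512; 999/1024 }, Right { 125/128; 63/64; 1 } ⇒ simplest 1999/2048
BRBBBBBRRBBBB: Left { 0; 1/2; 3/4; 7/8; 15/16; 31/32; 249/256; 499/512; 999/1024; 1999/2048 }, Right { 125/128; 63/64; 1 } ⇒ simplest 3999/4096
BRBBBBBRRBBBBB: Left { 0; 1/2; 3/4; 7/8; 15/16; 31/32; 249/256; 499/512; 999/1024; 1999/2048; 3999/4096 }, Right { 125/128; 63/64; 1 } ⇒ simplest 7999/8192
BRBBBBBRRBBBBBB: Left { 0; 1/2; 3/4; 7/8; 15/16; 31/32; 249/256; 499/512; 999/1024; 1999/2048; 3999/4096; 7999/8192 }, Right { 125/128; 63/64; 1 } ⇒ simplest 15999/16384

15999/16384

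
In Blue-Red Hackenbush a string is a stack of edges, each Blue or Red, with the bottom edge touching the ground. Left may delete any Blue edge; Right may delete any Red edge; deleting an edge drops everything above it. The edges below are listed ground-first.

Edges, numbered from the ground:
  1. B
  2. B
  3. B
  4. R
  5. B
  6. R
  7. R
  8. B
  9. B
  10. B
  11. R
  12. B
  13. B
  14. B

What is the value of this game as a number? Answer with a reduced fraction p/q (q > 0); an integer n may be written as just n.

step 1: add B to get B; options L={ 0 } R={  } — 1
step 2: add B to get BB; options L={ 0,1 } R={  } — 2
step 3: add B to get BBB; options L={ 0,1,2 } R={  } — 3
step 4: add R to get BBBR; options L={ 0,1,2 } R={ 3 } — 5/2
step 5: add B to get BBBRB; options L={ 0,1,2,5/2 } R={ 3 } — 11/4
step 6: add R to get BBBRBR; options L={ 0,1,2,5/2 } R={ 11/4,3 } — 21/8
step 7: add R to get BBBRBRR; options L={ 0,1,2,5/2 } R={ 21/8,11/4,3 } — 41/16
step 8: add B to get BBBRBRRB; options L={ 0,1,2,5/2,41/16 } R={ 21/8,11/4,3 } — 83/32
step 9: add B to get BBBRBRRBB; options L={ 0,1,2,5/2,41/16,83/32 } R={ 21/8,11/4,3 } — 167/64
step 10: add B to get BBBRBRRBBB; options L={ 0,1,2,5/2,41/16,83/32,167/64 } R={ 21/8,11/4,3 } — 335/128
step 11: add R to get BBBRBRRBBBR; options L={ 0,1,2,5/2,41/16,83/32,167/64 } R={ 335/128,21/8,11/4,3 } — 669/256
step 12: add B to get BBBRBRRBBBRB; options L={ 0,1,2,5/2,41/16,83/32,167/64,669/256 } R={ 335/128,21/8,11/4,3 } — 1339/512
step 13: add B to get BBBRBRRBBBRBB; options L={ 0,1,2,5/2,41/16,83/32,167/64,669/256,1339/512 } R={ 335/128,21/8,11/4,3 } — 2679/1024
step 14: add B to get BBBRBRRBBBRBBB; options L={ 0,1,2,5/2,41/16,83/32,167/64,669/256,1339/512,2679/1024 } R={ 335/128,21/8,11/4,3 } — 5359/2048

5359/2048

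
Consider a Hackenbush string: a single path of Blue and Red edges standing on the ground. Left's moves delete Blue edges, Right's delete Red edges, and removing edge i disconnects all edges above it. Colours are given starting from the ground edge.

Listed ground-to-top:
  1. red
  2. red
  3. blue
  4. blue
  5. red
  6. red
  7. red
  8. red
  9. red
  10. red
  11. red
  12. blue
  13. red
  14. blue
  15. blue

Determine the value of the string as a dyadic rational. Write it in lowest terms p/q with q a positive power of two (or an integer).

Prefix values for red red blue blue red red red red red red red blue red blue blue via {L|R} + simplicity:
r: Left { none }, Right { 0 } so simplest -1
rr: Left { none }, Right { -1, 0 } so simplest -2
rrb: Left { -2 }, Right { -1, 0 } so simplest -3/2
rrbb: Left { -2, -3/2 }, Right { -1, 0 } so simplest -5/4
rrbbr: Left { -2, -3/2 }, Right { -5/4, -1, 0 } so simplest -11/8
rrbbrr: Left { -2, -3/2 }, Right { -11/8, -5/4, -1, 0 } so simplest -23/16
rrbbrrr: Left { -2, -3/2 }, Right { -23/16, -11/8, -5/4, -1, 0 } so simplest -47/32
rrbbrrrr: Left { -2, -3/2 }, Right { -47/32, -23/16, -11/8, -5/4, -1, 0 } so simplest -95/64
rrbbrrrrr: Left { -2, -3/2 }, Right { -95/64, -47/32, -23/16, -11/8, -5/4, -1, 0 } so simplest -191/128
rrbbrrrrrr: Left { -2, -3/2 }, Right { -191/128, -95/64, -47/32, -23/16, -11/8, -5/4, -1, 0 } so simplest -383/256
rrbbrrrrrrr: Left { -2, -3/2 }, Right { -383/256, -191/128, -95/64, -47/32, -23/16, -11/8, -5/4, -1, 0 } so simplest -767/512
rrbbrrrrrrrb: Left { -2, -3/2, -767/512 }, Right { -383/256, -191/128, -95/64, -47/32, -23/16, -11/8, -5/4, -1, 0 } so simplest -1533/1024
rrbbrrrrrrrbr: Left { -2, -3/2, -767/512 }, Right { -1533/1024, -383/256, -191/128, -95/64, -47/32, -23/16, -11/8, -5/4, -1, 0 } so simplest -3067/2048
rrbbrrrrrrrbrb: Left { -2, -3/2, -767/512, -3067/2048 }, Right { -1533/1024, -383/256, -191/128, -95/64, -47/32, -23/16, -11/8, -5/4, -1, 0 } so simplest -6133/4096
rrbbrrrrrrrbrbb: Left { -2, -3/2, -767/512, -3067/2048, -6133/4096 }, Right { -1533/1024, -383/256, -191/128, -95/64, -47/32, -23/16, -11/8, -5/4, -1, 0 } so simplest -12265/8192

-12265/8192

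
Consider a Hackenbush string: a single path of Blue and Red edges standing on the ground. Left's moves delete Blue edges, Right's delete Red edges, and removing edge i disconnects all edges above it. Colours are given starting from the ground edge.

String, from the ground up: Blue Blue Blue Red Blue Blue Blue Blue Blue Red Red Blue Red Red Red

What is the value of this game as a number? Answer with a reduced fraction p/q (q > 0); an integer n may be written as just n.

12177/4096

1 of 15 · B · max L 0 · min R +∞ → 1
2 of 15 · BB · max L 1 · min R +∞ → 2
3 of 15 · BBB · max L 2 · min R +∞ → 3
4 of 15 · BBBR · max L 2 · min R 3 → 5/2
5 of 15 · BBBRB · max L 5/2 · min R 3 → 11/4
6 of 15 · BBBRBB · max L 11/4 · min R 3 → 23/8
7 of 15 · BBBRBBB · max L 23/8 · min R 3 → 47/16
8 of 15 · BBBRBBBB · max L 47/16 · min R 3 → 95/32
9 of 15 · BBBRBBBBB · max L 95/32 · min R 3 → 191/64
10 of 15 · BBBRBBBBBR · max L 95/32 · min R 191/64 → 381/128
11 of 15 · BBBRBBBBBRR · max L 95/32 · min R 381/128 → 761/256
12 of 15 · BBBRBBBBBRRB · max L 761/256 · min R 381/128 → 1523/512
13 of 15 · BBBRBBBBBRRBR · max L 761/256 · min R 1523/512 → 3045/1024
14 of 15 · BBBRBBBBBRRBRR · max L 761/256 · min R 3045/1024 → 6089/2048
15 of 15 · BBBRBBBBBRRBRRR · max L 761/256 · min R 6089/2048 → 12177/4096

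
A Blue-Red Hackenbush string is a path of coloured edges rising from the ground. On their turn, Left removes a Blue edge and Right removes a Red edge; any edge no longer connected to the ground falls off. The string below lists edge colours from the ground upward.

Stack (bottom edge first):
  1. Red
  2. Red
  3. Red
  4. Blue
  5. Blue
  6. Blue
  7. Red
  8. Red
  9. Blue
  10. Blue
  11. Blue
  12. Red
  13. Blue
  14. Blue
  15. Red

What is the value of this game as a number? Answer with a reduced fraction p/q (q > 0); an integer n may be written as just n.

step 1: add Red to get R; options L={ — } R={ 0 } = -1
step 2: add Red to get RR; options L={ — } R={ -1 0 } = -2
step 3: add Red to get RRR; options L={ — } R={ -2 -1 0 } = -3
step 4: add Blue to get RRRB; options L={ -3 } R={ -2 -1 0 } = -5/2
step 5: add Blue to get RRRBB; options L={ -3 -5/2 } R={ -2 -1 0 } = -9/4
step 6: add Blue to get RRRBBB; options L={ -3 -5/2 -9/4 } R={ -2 -1 0 } = -17/8
step 7: add Red to get RRRBBBR; options L={ -3 -5/2 -9/4 } R={ -17/8 -2 -1 0 } = -35/16
step 8: add Red to get RRRBBBRR; options L={ -3 -5/2 -9/4 } R={ -35/16 -17/8 -2 -1 0 } = -71/32
step 9: add Blue to get RRRBBBRRB; options L={ -3 -5/2 -9/4 -71/32 } R={ -35/16 -17/8 -2 -1 0 } = -141/64
step 10: add Blue to get RRRBBBRRBB; options L={ -3 -5/2 -9/4 -71/32 -141/64 } R={ -35/16 -17/8 -2 -1 0 } = -281/128
step 11: add Blue to get RRRBBBRRBBB; options L={ -3 -5/2 -9/4 -71/32 -141/64 -281/128 } R={ -35/16 -17/8 -2 -1 0 } = -561/256
step 12: add Red to get RRRBBBRRBBBR; options L={ -3 -5/2 -9/4 -71/32 -141/64 -281/128 } R={ -561/256 -35/16 -17/8 -2 -1 0 } = -1123/512
step 13: add Blue to get RRRBBBRRBBBRB; options L={ -3 -5/2 -9/4 -71/32 -141/64 -281/128 -1123/512 } R={ -561/256 -35/16 -17/8 -2 -1 0 } = -2245/1024
step 14: add Blue to get RRRBBBRRBBBRBB; options L={ -3 -5/2 -9/4 -71/32 -141/64 -281/128 -1123/512 -2245/1024 } R={ -561/256 -35/16 -17/8 -2 -1 0 } = -4489/2048
step 15: add Red to get RRRBBBRRBBBRBBR; options L={ -3 -5/2 -9/4 -71/32 -141/64 -281/128 -1123/512 -2245/1024 } R={ -4489/2048 -561/256 -35/16 -17/8 -2 -1 0 } = -8979/4096

-8979/4096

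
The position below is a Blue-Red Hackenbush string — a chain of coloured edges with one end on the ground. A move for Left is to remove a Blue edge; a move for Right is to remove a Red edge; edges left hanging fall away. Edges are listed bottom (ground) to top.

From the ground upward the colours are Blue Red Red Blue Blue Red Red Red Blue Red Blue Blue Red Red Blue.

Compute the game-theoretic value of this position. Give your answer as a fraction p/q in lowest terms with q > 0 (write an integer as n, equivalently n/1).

6323/16384

edge 1 of 15 (Blue): { 0 | (no moves) } => 1
edge 2 of 15 (Red): { 0 | 1 } => 1/2
edge 3 of 15 (Red): { 0 | 1/2; 1 } => 1/4
edge 4 of 15 (Blue): { 0; 1/4 | 1/2; 1 } => 3/8
edge 5 of 15 (Blue): { 0; 1/4; 3/8 | 1/2; 1 } => 7/16
edge 6 of 15 (Red): { 0; 1/4; 3/8 | 7/16; 1/2; 1 } => 13/32
edge 7 of 15 (Red): { 0; 1/4; 3/8 | 13/32; 7/16; 1/2; 1 } => 25/64
edge 8 of 15 (Red): { 0; 1/4; 3/8 | 25/64; 13/32; 7/16; 1/2; 1 } => 49/128
edge 9 of 15 (Blue): { 0; 1/4; 3/8; 49/128 | 25/64; 13/32; 7/16; 1/2; 1 } => 99/256
edge 10 of 15 (Red): { 0; 1/4; 3/8; 49/128 | 99/256; 25/64; 13/32; 7/16; 1/2; 1 } => 197/512
edge 11 of 15 (Blue): { 0; 1/4; 3/8; 49/128; 197/512 | 99/256; 25/64; 13/32; 7/16; 1/2; 1 } => 395/1024
edge 12 of 15 (Blue): { 0; 1/4; 3/8; 49/128; 197/512; 395/1024 | 99/256; 25/64; 13/32; 7/16; 1/2; 1 } => 791/2048
edge 13 of 15 (Red): { 0; 1/4; 3/8; 49/128; 197/512; 395/1024 | 791/2048; 99/256; 25/64; 13/32; 7/16; 1/2; 1 } => 1581/4096
edge 14 of 15 (Red): { 0; 1/4; 3/8; 49/128; 197/512; 395/1024 | 1581/4096; 791/2048; 99/256; 25/64; 13/32; 7/16; 1/2; 1 } => 3161/8192
edge 15 of 15 (Blue): { 0; 1/4; 3/8; 49/128; 197/512; 395/1024; 3161/8192 | 1581/4096; 791/2048; 99/256; 25/64; 13/32; 7/16; 1/2; 1 } => 6323/16384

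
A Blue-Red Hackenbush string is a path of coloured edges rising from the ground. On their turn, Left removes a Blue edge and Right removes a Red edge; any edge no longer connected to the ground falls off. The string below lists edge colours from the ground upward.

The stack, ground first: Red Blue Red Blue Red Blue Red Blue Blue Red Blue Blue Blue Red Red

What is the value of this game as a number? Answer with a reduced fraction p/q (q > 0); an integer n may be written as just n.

Prefix values for Red Blue Red Blue Red Blue Red Blue Blue Red Blue Blue Blue Red Red via {L|R} + simplicity:
step 1: add Red to get R; options L={ none } R={ 0 } => -1
step 2: add Blue to get RB; options L={ -1 } R={ 0 } => -1/2
step 3: add Red to get RBR; options L={ -1 } R={ -1/2,0 } => -3/4
step 4: add Blue to get RBRB; options L={ -1,-3/4 } R={ -1/2,0 } => -5/8
step 5: add Red to get RBRBR; options L={ -1,-3/4 } R={ -5/8,-1/2,0 } => -11/16
step 6: add Blue to get RBRBRB; options L={ -1,-3/4,-11/16 } R={ -5/8,-1/2,0 } => -21/32
step 7: add Red to get RBRBRBR; options L={ -1,-3/4,-11/16 } R={ -21/32,-5/8,-1/2,0 } => -43/64
step 8: add Blue to get RBRBRBRB; options L={ -1,-3/4,-11/16,-43/64 } R={ -21/32,-5/8,-1/2,0 } => -85/128
step 9: add Blue to get RBRBRBRBB; options L={ -1,-3/4,-11/16,-43/64,-85/128 } R={ -21/32,-5/8,-1/2,0 } => -169/256
step 10: add Red to get RBRBRBRBBR; options L={ -1,-3/4,-11/16,-43/64,-85/128 } R={ -169/256,-21/32,-5/8,-1/2,0 } => -339/512
step 11: add Blue to get RBRBRBRBBRB; options L={ -1,-3/4,-11/16,-43/64,-85/128,-339/512 } R={ -169/256,-21/32,-5/8,-1/2,0 } => -677/1024
step 12: add Blue to get RBRBRBRBBRBB; options L={ -1,-3/4,-11/16,-43/64,-85/128,-339/512,-677/1024 } R={ -169/256,-21/32,-5/8,-1/2,0 } => -1353/2048
step 13: add Blue to get RBRBRBRBBRBBB; options L={ -1,-3/4,-11/16,-43/64,-85/128,-339/512,-677/1024,-1353/2048 } R={ -169/256,-21/32,-5/8,-1/2,0 } => -2705/4096
step 14: add Red to get RBRBRBRBBRBBBR; options L={ -1,-3/4,-11/16,-43/64,-85/128,-339/512,-677/1024,-1353/2048 } R={ -2705/4096,-169/256,-21/32,-5/8,-1/2,0 } => -5411/8192
step 15: add Red to get RBRBRBRBBRBBBRR; options L={ -1,-3/4,-11/16,-43/64,-85/128,-339/512,-677/1024,-1353/2048 } R={ -5411/8192,-2705/4096,-169/256,-21/32,-5/8,-1/2,0 } => -10823/16384

-10823/16384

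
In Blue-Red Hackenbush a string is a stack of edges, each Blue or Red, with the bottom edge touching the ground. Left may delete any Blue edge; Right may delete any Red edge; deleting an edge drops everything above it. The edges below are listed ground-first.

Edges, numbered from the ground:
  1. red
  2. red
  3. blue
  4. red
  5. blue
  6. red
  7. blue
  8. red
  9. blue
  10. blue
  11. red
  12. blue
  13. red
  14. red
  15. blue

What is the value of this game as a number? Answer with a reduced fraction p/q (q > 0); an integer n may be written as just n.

-13613/8192

Prefix values for red red blue red blue red blue red blue blue red blue red red blue via {L|R} + simplicity:
value_1 [r]  L=[·]  R=[0]  => -1
value_2 [rr]  L=[·]  R=[-1, 0]  => -2
value_3 [rrb]  L=[-2]  R=[-1, 0]  => -3/2
value_4 [rrbr]  L=[-2]  R=[-3/2, -1, 0]  => -7/4
value_5 [rrbrb]  L=[-2, -7/4]  R=[-3/2, -1, 0]  => -13/8
value_6 [rrbrbr]  L=[-2, -7/4]  R=[-13/8, -3/2, -1, 0]  => -27/16
value_7 [rrbrbrb]  L=[-2, -7/4, -27/16]  R=[-13/8, -3/2, -1, 0]  => -53/32
value_8 [rrbrbrbr]  L=[-2, -7/4, -27/16]  R=[-53/32, -13/8, -3/2, -1, 0]  => -107/64
value_9 [rrbrbrbrb]  L=[-2, -7/4, -27/16, -107/64]  R=[-53/32, -13/8, -3/2, -1, 0]  => -213/128
value_10 [rrbrbrbrbb]  L=[-2, -7/4, -27/16, -107/64, -213/128]  R=[-53/32, -13/8, -3/2, -1, 0]  => -425/256
value_11 [rrbrbrbrbbr]  L=[-2, -7/4, -27/16, -107/64, -213/128]  R=[-425/256, -53/32, -13/8, -3/2, -1, 0]  => -851/512
value_12 [rrbrbrbrbbrb]  L=[-2, -7/4, -27/16, -107/64, -213/128, -851/512]  R=[-425/256, -53/32, -13/8, -3/2, -1, 0]  => -1701/1024
value_13 [rrbrbrbrbbrbr]  L=[-2, -7/4, -27/16, -107/64, -213/128, -851/512]  R=[-1701/1024, -425/256, -53/32, -13/8, -3/2, -1, 0]  => -3403/2048
value_14 [rrbrbrbrbbrbrr]  L=[-2, -7/4, -27/16, -107/64, -213/128, -851/512]  R=[-3403/2048, -1701/1024, -425/256, -53/32, -13/8, -3/2, -1, 0]  => -6807/4096
value_15 [rrbrbrbrbbrbrrb]  L=[-2, -7/4, -27/16, -107/64, -213/128, -851/512, -6807/4096]  R=[-3403/2048, -1701/1024, -425/256, -53/32, -13/8, -3/2, -1, 0]  => -13613/8192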